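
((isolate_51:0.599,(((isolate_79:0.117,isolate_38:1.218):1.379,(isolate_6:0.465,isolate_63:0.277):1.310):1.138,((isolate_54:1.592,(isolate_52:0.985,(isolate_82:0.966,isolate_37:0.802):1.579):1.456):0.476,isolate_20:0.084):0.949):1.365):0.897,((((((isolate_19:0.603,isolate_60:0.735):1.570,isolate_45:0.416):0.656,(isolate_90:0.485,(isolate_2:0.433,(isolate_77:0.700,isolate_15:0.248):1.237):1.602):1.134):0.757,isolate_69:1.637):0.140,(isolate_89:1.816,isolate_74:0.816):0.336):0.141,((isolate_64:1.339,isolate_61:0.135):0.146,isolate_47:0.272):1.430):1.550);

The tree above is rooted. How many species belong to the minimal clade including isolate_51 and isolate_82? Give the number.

The MRCA of isolate_51 and isolate_82 is the node subtending (isolate_51,(((isolate_79,isolate_38),(isolate_6,isolate_63)),((isolate_54,(isolate_52,(isolate_82,isolate_37))),isolate_20))).
That clade contains 10 terminal taxa: isolate_20, isolate_37, isolate_38, isolate_51, isolate_52, isolate_54, isolate_6, isolate_63, isolate_79, isolate_82.

10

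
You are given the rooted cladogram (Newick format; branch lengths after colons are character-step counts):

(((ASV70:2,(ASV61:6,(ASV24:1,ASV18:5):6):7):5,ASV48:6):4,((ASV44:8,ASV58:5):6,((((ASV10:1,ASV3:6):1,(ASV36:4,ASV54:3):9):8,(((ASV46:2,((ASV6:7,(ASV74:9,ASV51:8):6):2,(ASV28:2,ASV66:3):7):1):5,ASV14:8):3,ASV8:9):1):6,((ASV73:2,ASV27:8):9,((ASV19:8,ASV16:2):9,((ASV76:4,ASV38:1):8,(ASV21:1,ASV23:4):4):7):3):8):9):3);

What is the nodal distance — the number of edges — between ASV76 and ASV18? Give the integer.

12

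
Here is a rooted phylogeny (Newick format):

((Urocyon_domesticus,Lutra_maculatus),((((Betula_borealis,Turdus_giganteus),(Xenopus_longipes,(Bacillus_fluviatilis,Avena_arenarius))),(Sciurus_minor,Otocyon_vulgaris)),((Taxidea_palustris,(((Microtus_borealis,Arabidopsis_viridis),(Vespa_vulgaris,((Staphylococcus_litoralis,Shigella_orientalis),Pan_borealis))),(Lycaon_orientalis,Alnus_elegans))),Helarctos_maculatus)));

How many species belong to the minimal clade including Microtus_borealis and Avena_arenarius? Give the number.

The MRCA of Microtus_borealis and Avena_arenarius is the node subtending ((((Betula_borealis,Turdus_giganteus),(Xenopus_longipes,(Bacillus_fluviatilis,Avena_arenarius))),(Sciurus_minor,Otocyon_vulgaris)),((Taxidea_palustris,(((Microtus_borealis,Arabidopsis_viridis),(Vespa_vulgaris,((Staphylococcus_litoralis,Shigella_orientalis),Pan_borealis))),(Lycaon_orientalis,Alnus_elegans))),Helarctos_maculatus)).
That clade contains 17 terminal taxa: Alnus_elegans, Arabidopsis_viridis, Avena_arenarius, Bacillus_fluviatilis, Betula_borealis, Helarctos_maculatus, Lycaon_orientalis, Microtus_borealis, Otocyon_vulgaris, Pan_borealis, Sciurus_minor, Shigella_orientalis, Staphylococcus_litoralis, Taxidea_palustris, Turdus_giganteus, Vespa_vulgaris, Xenopus_longipes.

17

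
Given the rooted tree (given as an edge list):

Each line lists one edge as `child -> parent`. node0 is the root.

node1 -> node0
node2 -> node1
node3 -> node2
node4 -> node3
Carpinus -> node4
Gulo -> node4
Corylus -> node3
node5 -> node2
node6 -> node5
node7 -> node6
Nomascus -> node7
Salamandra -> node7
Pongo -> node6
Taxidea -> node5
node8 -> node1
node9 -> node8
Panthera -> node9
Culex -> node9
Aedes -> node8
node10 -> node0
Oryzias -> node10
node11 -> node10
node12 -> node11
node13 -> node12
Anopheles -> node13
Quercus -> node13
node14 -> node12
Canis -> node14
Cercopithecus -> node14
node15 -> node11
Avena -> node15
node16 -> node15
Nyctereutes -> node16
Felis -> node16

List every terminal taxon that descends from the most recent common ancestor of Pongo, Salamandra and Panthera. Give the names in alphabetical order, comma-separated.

Aedes, Carpinus, Corylus, Culex, Gulo, Nomascus, Panthera, Pongo, Salamandra, Taxidea

Tracing Pongo: it sits inside ((Nomascus,Salamandra),Pongo).
Tracing Salamandra: it sits inside (Nomascus,Salamandra).
Tracing Panthera: it sits inside (Panthera,Culex).
The smallest clade enclosing all 3 is ((((Carpinus,Gulo),Corylus),(((Nomascus,Salamandra),Pongo),Taxidea)),((Panthera,Culex),Aedes)); the answer is its 10 terminal taxa in alphabetical order.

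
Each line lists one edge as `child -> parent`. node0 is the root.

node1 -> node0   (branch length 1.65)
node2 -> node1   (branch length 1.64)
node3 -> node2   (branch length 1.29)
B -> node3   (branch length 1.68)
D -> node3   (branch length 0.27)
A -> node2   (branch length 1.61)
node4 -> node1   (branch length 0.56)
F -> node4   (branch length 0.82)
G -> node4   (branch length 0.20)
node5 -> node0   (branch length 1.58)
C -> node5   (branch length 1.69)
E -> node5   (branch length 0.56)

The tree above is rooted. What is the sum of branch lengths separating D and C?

8.12

The path runs D → … → MRCA → … → C; the MRCA is the root of the tree.
Branch lengths along that path: 0.27 + 1.29 + 1.64 + 1.65 + 1.58 + 1.69 = 8.12.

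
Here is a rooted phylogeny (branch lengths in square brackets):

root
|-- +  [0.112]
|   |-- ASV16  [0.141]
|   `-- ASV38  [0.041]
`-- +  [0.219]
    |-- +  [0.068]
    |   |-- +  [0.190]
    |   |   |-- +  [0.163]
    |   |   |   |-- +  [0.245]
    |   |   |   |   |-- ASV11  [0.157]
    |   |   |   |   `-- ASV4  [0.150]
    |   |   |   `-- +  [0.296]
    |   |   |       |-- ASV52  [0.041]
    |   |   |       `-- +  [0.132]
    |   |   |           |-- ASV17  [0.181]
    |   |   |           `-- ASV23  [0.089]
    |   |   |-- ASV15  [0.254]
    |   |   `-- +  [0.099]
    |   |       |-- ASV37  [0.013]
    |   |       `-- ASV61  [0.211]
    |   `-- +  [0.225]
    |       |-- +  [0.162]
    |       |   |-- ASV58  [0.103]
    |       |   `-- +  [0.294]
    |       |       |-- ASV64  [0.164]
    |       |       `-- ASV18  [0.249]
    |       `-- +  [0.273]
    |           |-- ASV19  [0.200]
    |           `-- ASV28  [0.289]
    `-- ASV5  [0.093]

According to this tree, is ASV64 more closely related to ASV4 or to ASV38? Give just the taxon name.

ASV4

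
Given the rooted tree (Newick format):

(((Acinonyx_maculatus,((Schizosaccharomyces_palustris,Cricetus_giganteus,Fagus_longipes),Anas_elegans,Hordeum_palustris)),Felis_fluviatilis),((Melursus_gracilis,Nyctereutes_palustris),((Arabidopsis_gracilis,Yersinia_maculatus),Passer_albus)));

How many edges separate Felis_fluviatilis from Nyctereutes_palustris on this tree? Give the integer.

5

The MRCA of Felis_fluviatilis and Nyctereutes_palustris is the root of the tree.
From Felis_fluviatilis up to that node: 2 branches. From Nyctereutes_palustris up to the same node: 3 branches. Total: 2 + 3 = 5.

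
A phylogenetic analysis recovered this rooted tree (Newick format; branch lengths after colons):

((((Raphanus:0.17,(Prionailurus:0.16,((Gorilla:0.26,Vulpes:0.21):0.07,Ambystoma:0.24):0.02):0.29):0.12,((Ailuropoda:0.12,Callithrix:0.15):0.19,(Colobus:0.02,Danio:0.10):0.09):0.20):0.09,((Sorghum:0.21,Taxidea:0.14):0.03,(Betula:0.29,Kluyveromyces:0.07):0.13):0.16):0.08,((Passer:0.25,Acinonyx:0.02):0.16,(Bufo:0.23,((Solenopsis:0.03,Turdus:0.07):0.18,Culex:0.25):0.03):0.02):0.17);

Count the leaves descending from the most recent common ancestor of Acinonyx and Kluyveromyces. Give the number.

19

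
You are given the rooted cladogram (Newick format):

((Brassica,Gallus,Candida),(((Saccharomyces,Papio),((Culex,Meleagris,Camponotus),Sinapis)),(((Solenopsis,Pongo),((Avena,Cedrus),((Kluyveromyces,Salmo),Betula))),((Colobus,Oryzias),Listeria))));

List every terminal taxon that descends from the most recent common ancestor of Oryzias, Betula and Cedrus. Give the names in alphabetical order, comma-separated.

Tracing Oryzias: it sits inside (Colobus,Oryzias).
Tracing Betula: it sits inside ((Kluyveromyces,Salmo),Betula).
Tracing Cedrus: it sits inside (Avena,Cedrus).
The smallest clade enclosing all 3 is (((Solenopsis,Pongo),((Avena,Cedrus),((Kluyveromyces,Salmo),Betula))),((Colobus,Oryzias),Listeria)); the answer is its 10 terminal taxa in alphabetical order.

Avena, Betula, Cedrus, Colobus, Kluyveromyces, Listeria, Oryzias, Pongo, Salmo, Solenopsis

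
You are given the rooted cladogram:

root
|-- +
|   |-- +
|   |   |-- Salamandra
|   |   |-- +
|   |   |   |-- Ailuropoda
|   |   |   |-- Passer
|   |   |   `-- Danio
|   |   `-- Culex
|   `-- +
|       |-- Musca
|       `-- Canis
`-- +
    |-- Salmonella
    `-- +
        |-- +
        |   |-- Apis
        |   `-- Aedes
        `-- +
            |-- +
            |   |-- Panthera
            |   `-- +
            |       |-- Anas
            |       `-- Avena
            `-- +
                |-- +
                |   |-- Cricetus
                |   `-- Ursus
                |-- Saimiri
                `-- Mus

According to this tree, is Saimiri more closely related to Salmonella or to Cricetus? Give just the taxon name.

The MRCA of Saimiri and Cricetus subtends ((Cricetus,Ursus),Saimiri,Mus) (4 taxa).
The MRCA of Saimiri and Salmonella subtends (Salmonella,((Apis,Aedes),((Panthera,(Anas,Avena)),((Cricetus,Ursus),Saimiri,Mus)))) (10 taxa).
The first is nested inside the second, so Saimiri shares a more recent common ancestor with Cricetus.

Cricetus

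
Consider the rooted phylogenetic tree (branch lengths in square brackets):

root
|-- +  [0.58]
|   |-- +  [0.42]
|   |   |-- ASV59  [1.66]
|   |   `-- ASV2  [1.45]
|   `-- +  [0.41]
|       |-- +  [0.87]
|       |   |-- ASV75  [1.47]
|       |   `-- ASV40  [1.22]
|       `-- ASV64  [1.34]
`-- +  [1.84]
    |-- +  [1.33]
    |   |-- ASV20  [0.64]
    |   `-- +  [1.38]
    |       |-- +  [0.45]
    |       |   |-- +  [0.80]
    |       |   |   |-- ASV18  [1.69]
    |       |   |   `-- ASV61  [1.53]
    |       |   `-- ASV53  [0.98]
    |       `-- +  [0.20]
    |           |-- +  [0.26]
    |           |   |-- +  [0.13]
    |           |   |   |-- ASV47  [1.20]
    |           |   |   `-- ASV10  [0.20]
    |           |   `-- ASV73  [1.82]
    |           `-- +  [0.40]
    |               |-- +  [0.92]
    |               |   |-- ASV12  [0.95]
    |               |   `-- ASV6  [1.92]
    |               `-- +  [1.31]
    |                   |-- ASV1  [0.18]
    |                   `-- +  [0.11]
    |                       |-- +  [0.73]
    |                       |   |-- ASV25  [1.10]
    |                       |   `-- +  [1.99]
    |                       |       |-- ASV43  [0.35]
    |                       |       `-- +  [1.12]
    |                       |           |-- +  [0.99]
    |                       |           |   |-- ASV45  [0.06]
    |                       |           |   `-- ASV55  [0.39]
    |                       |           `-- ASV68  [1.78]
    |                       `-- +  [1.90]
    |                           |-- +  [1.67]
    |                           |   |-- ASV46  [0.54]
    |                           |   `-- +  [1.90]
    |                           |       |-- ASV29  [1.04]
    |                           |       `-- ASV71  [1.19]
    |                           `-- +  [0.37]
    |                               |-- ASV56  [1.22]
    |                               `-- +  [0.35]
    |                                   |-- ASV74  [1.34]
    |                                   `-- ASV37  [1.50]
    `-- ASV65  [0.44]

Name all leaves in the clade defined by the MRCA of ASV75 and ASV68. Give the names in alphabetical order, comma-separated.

ASV1, ASV10, ASV12, ASV18, ASV2, ASV20, ASV25, ASV29, ASV37, ASV40, ASV43, ASV45, ASV46, ASV47, ASV53, ASV55, ASV56, ASV59, ASV6, ASV61, ASV64, ASV65, ASV68, ASV71, ASV73, ASV74, ASV75

Tracing ASV75: it sits inside (ASV75,ASV40).
Tracing ASV68: it sits inside ((ASV45,ASV55),ASV68).
The smallest clade enclosing both is the whole tree (their MRCA is the root), so the answer is all 27 tips in alphabetical order.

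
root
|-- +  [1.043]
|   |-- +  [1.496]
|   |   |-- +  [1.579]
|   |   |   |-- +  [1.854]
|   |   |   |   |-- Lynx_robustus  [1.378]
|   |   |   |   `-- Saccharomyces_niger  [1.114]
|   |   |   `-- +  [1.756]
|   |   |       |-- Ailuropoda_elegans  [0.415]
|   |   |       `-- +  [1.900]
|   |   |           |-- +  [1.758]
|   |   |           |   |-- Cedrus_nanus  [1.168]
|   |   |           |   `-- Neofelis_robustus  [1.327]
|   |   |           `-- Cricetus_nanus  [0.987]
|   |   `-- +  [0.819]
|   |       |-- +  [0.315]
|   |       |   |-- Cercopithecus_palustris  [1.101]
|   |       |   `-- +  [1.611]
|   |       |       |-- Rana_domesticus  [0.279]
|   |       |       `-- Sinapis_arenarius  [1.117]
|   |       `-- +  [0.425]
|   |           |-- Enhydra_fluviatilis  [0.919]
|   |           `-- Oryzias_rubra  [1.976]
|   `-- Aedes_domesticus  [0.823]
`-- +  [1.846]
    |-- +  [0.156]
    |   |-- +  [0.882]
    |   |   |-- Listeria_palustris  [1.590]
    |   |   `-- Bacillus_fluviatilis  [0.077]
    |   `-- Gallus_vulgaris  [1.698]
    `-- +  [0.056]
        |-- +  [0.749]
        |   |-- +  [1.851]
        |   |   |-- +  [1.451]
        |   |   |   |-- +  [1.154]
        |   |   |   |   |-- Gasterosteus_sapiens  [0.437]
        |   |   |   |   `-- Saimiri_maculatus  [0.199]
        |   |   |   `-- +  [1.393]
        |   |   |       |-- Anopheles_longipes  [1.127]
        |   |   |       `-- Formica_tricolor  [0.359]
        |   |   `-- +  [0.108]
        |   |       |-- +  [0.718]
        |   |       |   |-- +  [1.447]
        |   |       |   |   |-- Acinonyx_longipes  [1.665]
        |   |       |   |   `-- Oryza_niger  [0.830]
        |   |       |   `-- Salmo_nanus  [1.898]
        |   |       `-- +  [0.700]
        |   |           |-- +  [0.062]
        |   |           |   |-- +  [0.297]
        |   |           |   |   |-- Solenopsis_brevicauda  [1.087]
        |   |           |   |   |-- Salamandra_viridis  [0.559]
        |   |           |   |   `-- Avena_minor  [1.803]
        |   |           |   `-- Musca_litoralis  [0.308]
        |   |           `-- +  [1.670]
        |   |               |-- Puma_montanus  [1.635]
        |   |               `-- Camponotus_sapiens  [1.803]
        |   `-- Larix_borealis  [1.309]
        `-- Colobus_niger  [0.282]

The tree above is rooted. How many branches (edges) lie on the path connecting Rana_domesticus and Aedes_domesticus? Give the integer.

The MRCA of Rana_domesticus and Aedes_domesticus is the node subtending ((((Lynx_robustus,Saccharomyces_niger),(Ailuropoda_elegans,((Cedrus_nanus,Neofelis_robustus),Cricetus_nanus))),((Cercopithecus_palustris,(Rana_domesticus,Sinapis_arenarius)),(Enhydra_fluviatilis,Oryzias_rubra))),Aedes_domesticus).
From Rana_domesticus up to that node: 5 branches. From Aedes_domesticus up to the same node: 1 branch. Total: 5 + 1 = 6.

6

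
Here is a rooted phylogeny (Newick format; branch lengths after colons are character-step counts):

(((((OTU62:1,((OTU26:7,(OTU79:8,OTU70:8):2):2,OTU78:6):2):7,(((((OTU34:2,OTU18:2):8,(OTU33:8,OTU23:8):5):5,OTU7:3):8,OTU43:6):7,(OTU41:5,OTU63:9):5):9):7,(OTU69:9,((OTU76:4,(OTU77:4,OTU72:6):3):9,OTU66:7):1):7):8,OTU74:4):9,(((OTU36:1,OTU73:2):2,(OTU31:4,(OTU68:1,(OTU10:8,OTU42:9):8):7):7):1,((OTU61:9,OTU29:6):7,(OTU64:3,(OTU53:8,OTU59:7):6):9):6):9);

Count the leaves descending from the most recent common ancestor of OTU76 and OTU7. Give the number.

The MRCA of OTU76 and OTU7 is the node subtending (((OTU62,((OTU26,(OTU79,OTU70)),OTU78)),(((((OTU34,OTU18),(OTU33,OTU23)),OTU7),OTU43),(OTU41,OTU63))),(OTU69,((OTU76,(OTU77,OTU72)),OTU66))).
That clade contains 18 terminal taxa: OTU18, OTU23, OTU26, OTU33, OTU34, OTU41, OTU43, OTU62, OTU63, OTU66, OTU69, OTU7, OTU70, OTU72, OTU76, OTU77, OTU78, OTU79.

18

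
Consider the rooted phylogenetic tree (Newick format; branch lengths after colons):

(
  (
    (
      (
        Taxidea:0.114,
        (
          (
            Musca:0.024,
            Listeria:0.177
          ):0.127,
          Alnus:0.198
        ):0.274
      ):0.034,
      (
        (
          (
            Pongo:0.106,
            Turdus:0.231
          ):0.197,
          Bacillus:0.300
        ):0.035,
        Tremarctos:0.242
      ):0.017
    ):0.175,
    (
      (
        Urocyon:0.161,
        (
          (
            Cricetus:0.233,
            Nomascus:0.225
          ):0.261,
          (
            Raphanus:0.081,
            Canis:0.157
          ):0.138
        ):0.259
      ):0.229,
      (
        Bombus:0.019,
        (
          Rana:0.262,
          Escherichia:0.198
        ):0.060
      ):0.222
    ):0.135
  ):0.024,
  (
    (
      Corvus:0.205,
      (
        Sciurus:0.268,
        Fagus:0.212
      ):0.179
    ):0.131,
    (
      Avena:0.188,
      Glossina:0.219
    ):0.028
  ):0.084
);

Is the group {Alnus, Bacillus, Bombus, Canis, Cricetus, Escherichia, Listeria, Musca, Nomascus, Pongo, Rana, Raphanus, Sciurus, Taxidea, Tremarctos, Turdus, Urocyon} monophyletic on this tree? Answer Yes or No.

No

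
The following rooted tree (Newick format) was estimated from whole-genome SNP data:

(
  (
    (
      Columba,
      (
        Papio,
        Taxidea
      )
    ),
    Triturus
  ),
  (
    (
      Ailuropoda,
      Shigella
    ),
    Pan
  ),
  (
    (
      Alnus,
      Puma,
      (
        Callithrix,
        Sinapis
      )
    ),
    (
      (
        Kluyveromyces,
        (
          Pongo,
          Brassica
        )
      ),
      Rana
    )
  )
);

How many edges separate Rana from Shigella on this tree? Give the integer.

The MRCA of Rana and Shigella is the root of the tree.
From Rana up to that node: 3 branches. From Shigella up to the same node: 3 branches. Total: 3 + 3 = 6.

6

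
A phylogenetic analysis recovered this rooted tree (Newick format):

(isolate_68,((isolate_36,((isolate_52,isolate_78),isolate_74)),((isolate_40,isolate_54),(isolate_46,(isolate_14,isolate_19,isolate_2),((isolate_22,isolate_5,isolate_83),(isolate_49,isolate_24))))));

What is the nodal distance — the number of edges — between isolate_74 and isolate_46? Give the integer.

6

The MRCA of isolate_74 and isolate_46 is the node subtending ((isolate_36,((isolate_52,isolate_78),isolate_74)),((isolate_40,isolate_54),(isolate_46,(isolate_14,isolate_19,isolate_2),((isolate_22,isolate_5,isolate_83),(isolate_49,isolate_24))))).
From isolate_74 up to that node: 3 branches. From isolate_46 up to the same node: 3 branches. Total: 3 + 3 = 6.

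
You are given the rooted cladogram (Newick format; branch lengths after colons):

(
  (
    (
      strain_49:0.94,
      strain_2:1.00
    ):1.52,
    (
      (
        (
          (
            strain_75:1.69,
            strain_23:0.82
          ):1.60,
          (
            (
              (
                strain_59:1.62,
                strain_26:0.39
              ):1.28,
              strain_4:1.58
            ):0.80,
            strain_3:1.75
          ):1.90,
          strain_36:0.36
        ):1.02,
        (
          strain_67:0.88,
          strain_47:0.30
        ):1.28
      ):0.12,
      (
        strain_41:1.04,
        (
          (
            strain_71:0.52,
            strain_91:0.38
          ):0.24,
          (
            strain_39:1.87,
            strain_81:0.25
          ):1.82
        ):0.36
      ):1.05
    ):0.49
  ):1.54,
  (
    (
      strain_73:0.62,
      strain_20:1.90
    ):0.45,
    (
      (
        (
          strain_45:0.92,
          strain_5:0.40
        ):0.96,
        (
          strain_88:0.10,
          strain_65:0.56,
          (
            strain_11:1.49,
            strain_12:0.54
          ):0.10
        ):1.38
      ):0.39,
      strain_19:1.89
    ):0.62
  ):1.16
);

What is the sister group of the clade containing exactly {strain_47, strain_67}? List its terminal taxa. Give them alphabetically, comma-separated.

strain_23, strain_26, strain_3, strain_36, strain_4, strain_59, strain_75

The clade containing exactly {strain_47, strain_67} attaches to the tree at the node subtending (((strain_75,strain_23),(((strain_59,strain_26),strain_4),strain_3),strain_36),(strain_67,strain_47)).
The other lineage descending from that same node — the sister group — is ((strain_75,strain_23),(((strain_59,strain_26),strain_4),strain_3),strain_36); its 7 tips in alphabetical order are the answer.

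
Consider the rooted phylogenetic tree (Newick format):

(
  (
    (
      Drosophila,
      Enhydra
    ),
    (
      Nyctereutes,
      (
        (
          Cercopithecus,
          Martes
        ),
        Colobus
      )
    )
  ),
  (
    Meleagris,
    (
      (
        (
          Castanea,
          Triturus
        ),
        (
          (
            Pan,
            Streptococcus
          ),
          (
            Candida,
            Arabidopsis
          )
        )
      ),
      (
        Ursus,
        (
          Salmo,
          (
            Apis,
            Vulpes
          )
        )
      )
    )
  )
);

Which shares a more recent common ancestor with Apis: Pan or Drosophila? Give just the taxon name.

The MRCA of Apis and Pan subtends (((Castanea,Triturus),((Pan,Streptococcus),(Candida,Arabidopsis))),(Ursus,(Salmo,(Apis,Vulpes)))) (10 taxa).
The MRCA of Apis and Drosophila is the root, subtending the entire tree (17 taxa).
The first is nested inside the second, so Apis shares a more recent common ancestor with Pan.

Pan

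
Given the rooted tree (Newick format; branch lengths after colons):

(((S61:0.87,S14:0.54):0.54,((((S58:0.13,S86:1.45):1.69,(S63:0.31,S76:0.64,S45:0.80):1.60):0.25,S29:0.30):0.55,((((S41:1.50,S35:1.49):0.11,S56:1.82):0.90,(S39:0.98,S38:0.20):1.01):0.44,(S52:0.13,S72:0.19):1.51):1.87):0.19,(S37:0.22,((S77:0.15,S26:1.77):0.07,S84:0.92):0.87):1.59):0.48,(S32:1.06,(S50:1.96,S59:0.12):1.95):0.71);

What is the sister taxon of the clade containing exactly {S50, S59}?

The clade containing exactly {S50, S59} attaches to the tree at the node subtending (S32,(S50,S59)).
The other lineage descending from that same node — the sister group — is the single tip S32.

S32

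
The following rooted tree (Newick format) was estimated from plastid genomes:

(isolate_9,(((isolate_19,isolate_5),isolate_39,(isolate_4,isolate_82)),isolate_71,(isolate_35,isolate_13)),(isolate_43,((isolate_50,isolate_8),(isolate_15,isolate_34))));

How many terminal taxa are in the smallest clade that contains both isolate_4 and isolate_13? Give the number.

The MRCA of isolate_4 and isolate_13 is the node subtending (((isolate_19,isolate_5),isolate_39,(isolate_4,isolate_82)),isolate_71,(isolate_35,isolate_13)).
That clade contains 8 terminal taxa: isolate_13, isolate_19, isolate_35, isolate_39, isolate_4, isolate_5, isolate_71, isolate_82.

8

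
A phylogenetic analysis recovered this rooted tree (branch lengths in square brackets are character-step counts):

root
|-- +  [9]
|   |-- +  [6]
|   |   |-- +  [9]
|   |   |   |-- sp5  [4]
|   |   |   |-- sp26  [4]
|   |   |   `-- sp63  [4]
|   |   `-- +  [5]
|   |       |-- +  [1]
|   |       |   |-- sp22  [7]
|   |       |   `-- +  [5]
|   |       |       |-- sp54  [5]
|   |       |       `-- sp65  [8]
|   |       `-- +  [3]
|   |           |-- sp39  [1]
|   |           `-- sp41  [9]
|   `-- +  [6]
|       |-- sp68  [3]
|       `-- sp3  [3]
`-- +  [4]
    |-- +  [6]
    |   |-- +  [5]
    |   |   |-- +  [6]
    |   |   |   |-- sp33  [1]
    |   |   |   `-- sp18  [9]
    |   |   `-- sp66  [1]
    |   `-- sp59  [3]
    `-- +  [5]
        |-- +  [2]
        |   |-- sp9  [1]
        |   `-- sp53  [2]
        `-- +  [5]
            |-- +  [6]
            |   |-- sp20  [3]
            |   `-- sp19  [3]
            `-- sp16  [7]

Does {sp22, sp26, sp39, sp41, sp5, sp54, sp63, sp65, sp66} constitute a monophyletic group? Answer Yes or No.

No

The MRCA of the listed taxa is the root, so the smallest clade containing them is the whole tree.
That clade also contains sp16, sp18, sp19, sp20, sp3, sp33, sp53, sp59, sp68, sp9, which are not in the proposed group, so the group is not monophyletic.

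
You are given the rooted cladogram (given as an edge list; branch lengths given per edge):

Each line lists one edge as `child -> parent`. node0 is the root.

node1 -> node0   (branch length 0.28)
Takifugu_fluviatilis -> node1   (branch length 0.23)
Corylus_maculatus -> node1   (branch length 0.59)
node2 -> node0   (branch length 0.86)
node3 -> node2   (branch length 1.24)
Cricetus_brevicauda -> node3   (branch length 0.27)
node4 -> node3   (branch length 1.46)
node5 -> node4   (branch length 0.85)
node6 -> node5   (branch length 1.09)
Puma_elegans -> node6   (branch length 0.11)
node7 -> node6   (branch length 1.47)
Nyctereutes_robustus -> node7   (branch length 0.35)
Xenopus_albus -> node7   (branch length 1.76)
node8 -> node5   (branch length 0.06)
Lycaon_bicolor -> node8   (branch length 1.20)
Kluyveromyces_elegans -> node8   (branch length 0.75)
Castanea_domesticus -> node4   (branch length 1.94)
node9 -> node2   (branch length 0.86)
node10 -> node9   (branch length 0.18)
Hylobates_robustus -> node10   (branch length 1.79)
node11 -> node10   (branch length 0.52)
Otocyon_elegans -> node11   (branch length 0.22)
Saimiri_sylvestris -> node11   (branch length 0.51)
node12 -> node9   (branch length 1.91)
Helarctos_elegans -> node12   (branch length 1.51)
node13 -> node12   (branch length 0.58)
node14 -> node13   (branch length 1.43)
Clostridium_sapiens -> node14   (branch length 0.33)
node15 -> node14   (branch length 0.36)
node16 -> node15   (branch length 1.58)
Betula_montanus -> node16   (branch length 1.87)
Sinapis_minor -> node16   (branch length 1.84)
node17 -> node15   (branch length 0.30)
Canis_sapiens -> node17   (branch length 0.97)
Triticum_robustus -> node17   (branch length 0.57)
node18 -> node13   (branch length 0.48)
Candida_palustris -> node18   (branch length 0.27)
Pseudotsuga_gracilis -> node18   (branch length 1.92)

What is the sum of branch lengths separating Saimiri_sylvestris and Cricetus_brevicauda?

The path runs Saimiri_sylvestris → … → MRCA → … → Cricetus_brevicauda; the MRCA is the node subtending ((Cricetus_brevicauda,(((Puma_elegans,(Nyctereutes_robustus,Xenopus_albus)),(Lycaon_bicolor,Kluyveromyces_elegans)),Castanea_domesticus)),((Hylobates_robustus,(Otocyon_elegans,Saimiri_sylvestris)),(Helarctos_elegans,((Clostridium_sapiens,((Betula_montanus,Sinapis_minor),(Canis_sapiens,Triticum_robustus))),(Candida_palustris,Pseudotsuga_gracilis))))).
Branch lengths along that path: 0.51 + 0.52 + 0.18 + 0.86 + 1.24 + 0.27 = 3.58.

3.58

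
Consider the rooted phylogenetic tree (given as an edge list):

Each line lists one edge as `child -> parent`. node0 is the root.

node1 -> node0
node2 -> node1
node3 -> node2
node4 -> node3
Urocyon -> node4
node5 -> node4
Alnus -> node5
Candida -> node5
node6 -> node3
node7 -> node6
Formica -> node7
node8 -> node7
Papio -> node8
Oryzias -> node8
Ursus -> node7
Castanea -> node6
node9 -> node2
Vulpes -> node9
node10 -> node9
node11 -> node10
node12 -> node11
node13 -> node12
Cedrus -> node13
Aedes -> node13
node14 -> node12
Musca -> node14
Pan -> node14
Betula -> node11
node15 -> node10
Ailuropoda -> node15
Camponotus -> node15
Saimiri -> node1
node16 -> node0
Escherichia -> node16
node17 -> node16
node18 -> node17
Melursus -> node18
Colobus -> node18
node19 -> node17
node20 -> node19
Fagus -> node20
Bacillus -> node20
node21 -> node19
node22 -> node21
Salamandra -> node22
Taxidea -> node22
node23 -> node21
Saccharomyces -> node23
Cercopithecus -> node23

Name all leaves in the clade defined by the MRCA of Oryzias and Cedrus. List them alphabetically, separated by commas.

Aedes, Ailuropoda, Alnus, Betula, Camponotus, Candida, Castanea, Cedrus, Formica, Musca, Oryzias, Pan, Papio, Urocyon, Ursus, Vulpes

Tracing Oryzias: it sits inside (Papio,Oryzias).
Tracing Cedrus: it sits inside (Cedrus,Aedes).
The smallest clade enclosing both is (((Urocyon,(Alnus,Candida)),((Formica,(Papio,Oryzias),Ursus),Castanea)),(Vulpes,((((Cedrus,Aedes),(Musca,Pan)),Betula),(Ailuropoda,Camponotus)))); the answer is its 16 terminal taxa in alphabetical order.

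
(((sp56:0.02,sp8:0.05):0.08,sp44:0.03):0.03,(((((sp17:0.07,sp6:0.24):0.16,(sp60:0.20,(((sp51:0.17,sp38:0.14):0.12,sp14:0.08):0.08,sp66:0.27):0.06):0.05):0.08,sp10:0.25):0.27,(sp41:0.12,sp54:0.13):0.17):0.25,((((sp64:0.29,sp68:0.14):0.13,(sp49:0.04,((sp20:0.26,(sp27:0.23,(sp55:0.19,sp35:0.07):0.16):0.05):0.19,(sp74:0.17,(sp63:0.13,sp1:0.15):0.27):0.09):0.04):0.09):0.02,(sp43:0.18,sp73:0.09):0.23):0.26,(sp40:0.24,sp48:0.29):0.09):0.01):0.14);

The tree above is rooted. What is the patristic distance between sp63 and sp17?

1.74

The path runs sp63 → … → MRCA → … → sp17; the MRCA is the node subtending (((((sp17,sp6),(sp60,(((sp51,sp38),sp14),sp66))),sp10),(sp41,sp54)),((((sp64,sp68),(sp49,((sp20,(sp27,(sp55,sp35))),(sp74,(sp63,sp1))))),(sp43,sp73)),(sp40,sp48))).
Branch lengths along that path: 0.13 + 0.27 + 0.09 + 0.04 + 0.09 + 0.02 + 0.26 + 0.01 + 0.25 + 0.27 + 0.08 + 0.16 + 0.07 = 1.74.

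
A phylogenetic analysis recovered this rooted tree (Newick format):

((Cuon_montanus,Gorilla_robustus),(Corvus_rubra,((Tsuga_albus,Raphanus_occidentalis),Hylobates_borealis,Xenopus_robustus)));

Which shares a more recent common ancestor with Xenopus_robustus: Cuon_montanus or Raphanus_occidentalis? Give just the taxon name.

Raphanus_occidentalis

The MRCA of Xenopus_robustus and Raphanus_occidentalis subtends ((Tsuga_albus,Raphanus_occidentalis),Hylobates_borealis,Xenopus_robustus) (4 taxa).
The MRCA of Xenopus_robustus and Cuon_montanus is the root, subtending the entire tree (7 taxa).
The first is nested inside the second, so Xenopus_robustus shares a more recent common ancestor with Raphanus_occidentalis.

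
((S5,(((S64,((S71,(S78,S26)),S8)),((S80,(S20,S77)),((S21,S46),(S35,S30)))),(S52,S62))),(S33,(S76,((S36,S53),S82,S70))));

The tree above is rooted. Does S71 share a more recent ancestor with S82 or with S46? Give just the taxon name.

S46

The MRCA of S71 and S46 subtends ((S64,((S71,(S78,S26)),S8)),((S80,(S20,S77)),((S21,S46),(S35,S30)))) (12 taxa).
The MRCA of S71 and S82 is the root, subtending the entire tree (21 taxa).
The first is nested inside the second, so S71 shares a more recent common ancestor with S46.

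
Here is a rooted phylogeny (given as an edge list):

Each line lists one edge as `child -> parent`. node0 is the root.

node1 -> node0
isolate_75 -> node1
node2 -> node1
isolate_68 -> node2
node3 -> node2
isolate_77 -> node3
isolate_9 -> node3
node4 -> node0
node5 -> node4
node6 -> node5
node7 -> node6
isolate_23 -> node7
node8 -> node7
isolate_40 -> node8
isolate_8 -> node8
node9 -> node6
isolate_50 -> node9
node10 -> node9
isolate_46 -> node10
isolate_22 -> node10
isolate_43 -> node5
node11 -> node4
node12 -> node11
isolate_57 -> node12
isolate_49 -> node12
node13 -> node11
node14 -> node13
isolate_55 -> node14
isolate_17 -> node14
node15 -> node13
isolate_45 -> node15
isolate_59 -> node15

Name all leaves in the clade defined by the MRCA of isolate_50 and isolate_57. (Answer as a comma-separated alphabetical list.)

Tracing isolate_50: it sits inside (isolate_50,(isolate_46,isolate_22)).
Tracing isolate_57: it sits inside (isolate_57,isolate_49).
The smallest clade enclosing both is ((((isolate_23,(isolate_40,isolate_8)),(isolate_50,(isolate_46,isolate_22))),isolate_43),((isolate_57,isolate_49),((isolate_55,isolate_17),(isolate_45,isolate_59)))); the answer is its 13 terminal taxa in alphabetical order.

isolate_17, isolate_22, isolate_23, isolate_40, isolate_43, isolate_45, isolate_46, isolate_49, isolate_50, isolate_55, isolate_57, isolate_59, isolate_8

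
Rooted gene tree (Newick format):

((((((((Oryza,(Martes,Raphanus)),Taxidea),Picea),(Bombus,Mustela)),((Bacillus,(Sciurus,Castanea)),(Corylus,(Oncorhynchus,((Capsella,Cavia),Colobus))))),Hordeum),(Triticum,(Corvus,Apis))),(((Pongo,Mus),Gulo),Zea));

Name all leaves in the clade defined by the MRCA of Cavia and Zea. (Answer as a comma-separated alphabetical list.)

Tracing Cavia: it sits inside (Capsella,Cavia).
Tracing Zea: it sits inside (((Pongo,Mus),Gulo),Zea).
The smallest clade enclosing both is the whole tree (their MRCA is the root), so the answer is all 23 tips in alphabetical order.

Apis, Bacillus, Bombus, Capsella, Castanea, Cavia, Colobus, Corvus, Corylus, Gulo, Hordeum, Martes, Mus, Mustela, Oncorhynchus, Oryza, Picea, Pongo, Raphanus, Sciurus, Taxidea, Triticum, Zea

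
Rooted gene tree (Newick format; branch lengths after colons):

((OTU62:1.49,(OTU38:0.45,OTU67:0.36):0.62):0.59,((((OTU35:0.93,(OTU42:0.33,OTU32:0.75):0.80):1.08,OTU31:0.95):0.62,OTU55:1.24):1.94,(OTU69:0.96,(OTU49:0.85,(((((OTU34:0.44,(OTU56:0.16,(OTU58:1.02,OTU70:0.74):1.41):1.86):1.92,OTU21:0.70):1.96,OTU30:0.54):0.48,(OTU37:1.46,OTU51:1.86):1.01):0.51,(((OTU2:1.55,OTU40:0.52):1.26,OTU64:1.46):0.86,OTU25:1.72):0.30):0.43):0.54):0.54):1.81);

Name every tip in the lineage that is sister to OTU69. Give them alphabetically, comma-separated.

OTU69 attaches to the tree at the node subtending (OTU69,(OTU49,(((((OTU34,(OTU56,(OTU58,OTU70))),OTU21),OTU30),(OTU37,OTU51)),(((OTU2,OTU40),OTU64),OTU25)))).
The other lineage descending from that same node — the sister group — is (OTU49,(((((OTU34,(OTU56,(OTU58,OTU70))),OTU21),OTU30),(OTU37,OTU51)),(((OTU2,OTU40),OTU64),OTU25))); its 13 tips in alphabetical order are the answer.

OTU2, OTU21, OTU25, OTU30, OTU34, OTU37, OTU40, OTU49, OTU51, OTU56, OTU58, OTU64, OTU70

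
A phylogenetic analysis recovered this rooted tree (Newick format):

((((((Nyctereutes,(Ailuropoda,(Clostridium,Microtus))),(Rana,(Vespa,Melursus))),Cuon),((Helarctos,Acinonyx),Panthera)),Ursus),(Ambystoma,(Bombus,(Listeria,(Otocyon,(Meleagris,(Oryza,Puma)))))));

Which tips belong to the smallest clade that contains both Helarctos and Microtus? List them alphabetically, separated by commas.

Tracing Helarctos: it sits inside (Helarctos,Acinonyx).
Tracing Microtus: it sits inside (Clostridium,Microtus).
The smallest clade enclosing both is ((((Nyctereutes,(Ailuropoda,(Clostridium,Microtus))),(Rana,(Vespa,Melursus))),Cuon),((Helarctos,Acinonyx),Panthera)); the answer is its 11 terminal taxa in alphabetical order.

Acinonyx, Ailuropoda, Clostridium, Cuon, Helarctos, Melursus, Microtus, Nyctereutes, Panthera, Rana, Vespa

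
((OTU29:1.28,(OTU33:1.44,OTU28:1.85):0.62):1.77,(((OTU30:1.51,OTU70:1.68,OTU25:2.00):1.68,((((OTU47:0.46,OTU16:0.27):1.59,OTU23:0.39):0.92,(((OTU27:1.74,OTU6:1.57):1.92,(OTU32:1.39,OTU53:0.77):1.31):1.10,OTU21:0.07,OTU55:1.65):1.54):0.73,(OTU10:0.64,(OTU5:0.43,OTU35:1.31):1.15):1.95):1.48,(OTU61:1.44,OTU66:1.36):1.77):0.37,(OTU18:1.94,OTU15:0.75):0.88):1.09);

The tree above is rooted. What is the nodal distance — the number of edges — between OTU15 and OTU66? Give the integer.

5

The MRCA of OTU15 and OTU66 is the node subtending (((OTU30,OTU70,OTU25),((((OTU47,OTU16),OTU23),(((OTU27,OTU6),(OTU32,OTU53)),OTU21,OTU55)),(OTU10,(OTU5,OTU35))),(OTU61,OTU66)),(OTU18,OTU15)).
From OTU15 up to that node: 2 branches. From OTU66 up to the same node: 3 branches. Total: 2 + 3 = 5.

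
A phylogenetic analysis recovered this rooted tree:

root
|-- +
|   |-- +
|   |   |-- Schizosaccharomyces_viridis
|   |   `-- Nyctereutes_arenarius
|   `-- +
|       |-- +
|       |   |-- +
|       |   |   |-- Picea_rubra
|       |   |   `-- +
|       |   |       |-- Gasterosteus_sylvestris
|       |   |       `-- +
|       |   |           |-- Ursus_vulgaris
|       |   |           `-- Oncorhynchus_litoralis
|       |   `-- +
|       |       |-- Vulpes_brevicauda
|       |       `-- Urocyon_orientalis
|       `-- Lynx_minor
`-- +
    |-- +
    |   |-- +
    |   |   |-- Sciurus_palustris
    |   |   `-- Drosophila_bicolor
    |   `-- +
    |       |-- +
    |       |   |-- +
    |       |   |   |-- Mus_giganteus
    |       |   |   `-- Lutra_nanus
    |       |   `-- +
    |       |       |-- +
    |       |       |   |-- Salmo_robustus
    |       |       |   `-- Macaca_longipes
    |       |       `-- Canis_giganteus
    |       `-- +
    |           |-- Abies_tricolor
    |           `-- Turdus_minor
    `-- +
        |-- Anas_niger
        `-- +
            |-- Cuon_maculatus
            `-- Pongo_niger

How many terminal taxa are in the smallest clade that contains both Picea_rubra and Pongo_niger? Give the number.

The MRCA of Picea_rubra and Pongo_niger is the root, so the clade is the entire tree.
That clade contains 21 terminal taxa: Abies_tricolor, Anas_niger, Canis_giganteus, Cuon_maculatus, Drosophila_bicolor, Gasterosteus_sylvestris, Lutra_nanus, Lynx_minor, Macaca_longipes, Mus_giganteus, Nyctereutes_arenarius, Oncorhynchus_litoralis, Picea_rubra, Pongo_niger, Salmo_robustus, Schizosaccharomyces_viridis, Sciurus_palustris, Turdus_minor, Urocyon_orientalis, Ursus_vulgaris, Vulpes_brevicauda.

21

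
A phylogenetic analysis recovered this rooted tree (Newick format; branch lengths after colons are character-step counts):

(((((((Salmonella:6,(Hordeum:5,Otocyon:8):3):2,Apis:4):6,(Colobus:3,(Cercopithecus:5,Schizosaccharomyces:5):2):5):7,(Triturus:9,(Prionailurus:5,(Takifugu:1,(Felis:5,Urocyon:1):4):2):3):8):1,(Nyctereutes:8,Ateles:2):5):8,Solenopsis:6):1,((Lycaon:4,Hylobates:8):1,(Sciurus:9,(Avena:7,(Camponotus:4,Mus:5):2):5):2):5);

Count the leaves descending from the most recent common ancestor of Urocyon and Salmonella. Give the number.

12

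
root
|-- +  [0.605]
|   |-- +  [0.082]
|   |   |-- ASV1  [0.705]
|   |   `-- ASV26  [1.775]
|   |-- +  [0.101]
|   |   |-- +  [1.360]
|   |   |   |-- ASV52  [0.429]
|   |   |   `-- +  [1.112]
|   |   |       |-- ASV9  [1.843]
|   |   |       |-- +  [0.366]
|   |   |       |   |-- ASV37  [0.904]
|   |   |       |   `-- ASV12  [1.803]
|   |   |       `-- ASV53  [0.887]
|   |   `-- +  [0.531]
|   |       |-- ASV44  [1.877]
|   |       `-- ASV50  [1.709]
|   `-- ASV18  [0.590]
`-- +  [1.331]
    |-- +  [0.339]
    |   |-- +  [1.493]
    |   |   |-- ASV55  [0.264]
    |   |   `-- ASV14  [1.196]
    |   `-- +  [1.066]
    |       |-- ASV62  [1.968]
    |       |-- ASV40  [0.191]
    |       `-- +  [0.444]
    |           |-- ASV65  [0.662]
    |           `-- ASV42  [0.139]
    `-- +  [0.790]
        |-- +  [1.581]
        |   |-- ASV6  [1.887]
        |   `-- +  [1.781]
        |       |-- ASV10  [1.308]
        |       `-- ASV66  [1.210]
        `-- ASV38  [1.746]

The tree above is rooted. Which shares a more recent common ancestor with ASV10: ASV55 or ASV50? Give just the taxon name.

The MRCA of ASV10 and ASV55 subtends (((ASV55,ASV14),(ASV62,ASV40,(ASV65,ASV42))),((ASV6,(ASV10,ASV66)),ASV38)) (10 taxa).
The MRCA of ASV10 and ASV50 is the root, subtending the entire tree (20 taxa).
The first is nested inside the second, so ASV10 shares a more recent common ancestor with ASV55.

ASV55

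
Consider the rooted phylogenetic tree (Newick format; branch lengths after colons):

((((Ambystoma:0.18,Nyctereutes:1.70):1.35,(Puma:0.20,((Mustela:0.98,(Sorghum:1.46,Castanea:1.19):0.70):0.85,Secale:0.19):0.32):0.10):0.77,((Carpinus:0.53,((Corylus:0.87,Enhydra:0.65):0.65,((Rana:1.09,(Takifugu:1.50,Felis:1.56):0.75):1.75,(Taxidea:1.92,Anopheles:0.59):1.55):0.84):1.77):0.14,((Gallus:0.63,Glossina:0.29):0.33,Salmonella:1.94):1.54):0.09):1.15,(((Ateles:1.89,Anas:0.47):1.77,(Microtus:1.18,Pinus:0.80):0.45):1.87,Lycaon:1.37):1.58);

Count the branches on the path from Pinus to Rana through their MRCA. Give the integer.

11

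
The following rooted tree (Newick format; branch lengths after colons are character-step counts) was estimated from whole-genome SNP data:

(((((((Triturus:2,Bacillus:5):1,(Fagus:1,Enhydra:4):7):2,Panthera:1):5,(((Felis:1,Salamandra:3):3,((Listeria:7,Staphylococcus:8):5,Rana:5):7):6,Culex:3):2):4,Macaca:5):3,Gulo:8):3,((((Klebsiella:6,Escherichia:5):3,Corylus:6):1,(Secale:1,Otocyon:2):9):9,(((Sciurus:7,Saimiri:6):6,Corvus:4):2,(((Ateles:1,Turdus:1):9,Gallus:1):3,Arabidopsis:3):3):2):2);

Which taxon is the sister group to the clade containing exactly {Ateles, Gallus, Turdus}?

The clade containing exactly {Ateles, Gallus, Turdus} attaches to the tree at the node subtending (((Ateles,Turdus),Gallus),Arabidopsis).
The other lineage descending from that same node — the sister group — is the single tip Arabidopsis.

Arabidopsis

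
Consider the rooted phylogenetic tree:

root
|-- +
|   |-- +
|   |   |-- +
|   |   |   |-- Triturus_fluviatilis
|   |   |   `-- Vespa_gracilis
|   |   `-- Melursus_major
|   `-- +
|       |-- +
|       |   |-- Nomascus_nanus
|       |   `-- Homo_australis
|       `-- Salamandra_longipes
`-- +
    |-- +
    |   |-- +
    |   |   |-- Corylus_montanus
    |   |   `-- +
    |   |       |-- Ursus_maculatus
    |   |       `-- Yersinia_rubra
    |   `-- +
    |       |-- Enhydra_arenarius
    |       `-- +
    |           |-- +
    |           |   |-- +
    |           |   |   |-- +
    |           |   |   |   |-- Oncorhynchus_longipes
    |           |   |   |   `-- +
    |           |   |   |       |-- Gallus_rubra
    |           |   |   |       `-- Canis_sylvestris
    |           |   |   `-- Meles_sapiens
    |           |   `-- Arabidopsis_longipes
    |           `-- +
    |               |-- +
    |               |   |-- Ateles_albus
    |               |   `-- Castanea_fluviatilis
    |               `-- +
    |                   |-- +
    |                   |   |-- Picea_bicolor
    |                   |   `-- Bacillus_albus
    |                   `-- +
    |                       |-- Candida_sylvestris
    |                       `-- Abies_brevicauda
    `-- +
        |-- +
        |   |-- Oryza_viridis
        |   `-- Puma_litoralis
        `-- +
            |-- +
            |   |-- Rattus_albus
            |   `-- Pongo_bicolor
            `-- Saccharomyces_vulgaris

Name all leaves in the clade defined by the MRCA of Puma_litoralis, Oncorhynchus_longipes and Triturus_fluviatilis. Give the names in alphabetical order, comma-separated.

Abies_brevicauda, Arabidopsis_longipes, Ateles_albus, Bacillus_albus, Candida_sylvestris, Canis_sylvestris, Castanea_fluviatilis, Corylus_montanus, Enhydra_arenarius, Gallus_rubra, Homo_australis, Meles_sapiens, Melursus_major, Nomascus_nanus, Oncorhynchus_longipes, Oryza_viridis, Picea_bicolor, Pongo_bicolor, Puma_litoralis, Rattus_albus, Saccharomyces_vulgaris, Salamandra_longipes, Triturus_fluviatilis, Ursus_maculatus, Vespa_gracilis, Yersinia_rubra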